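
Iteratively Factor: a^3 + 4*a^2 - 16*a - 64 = (a + 4)*(a^2 - 16) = (a - 4)*(a + 4)*(a + 4)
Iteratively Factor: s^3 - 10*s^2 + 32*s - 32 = (s - 4)*(s^2 - 6*s + 8) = (s - 4)*(s - 2)*(s - 4)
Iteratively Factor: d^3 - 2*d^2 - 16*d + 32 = (d + 4)*(d^2 - 6*d + 8) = (d - 2)*(d + 4)*(d - 4)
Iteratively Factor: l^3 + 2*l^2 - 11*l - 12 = (l - 3)*(l^2 + 5*l + 4) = (l - 3)*(l + 4)*(l + 1)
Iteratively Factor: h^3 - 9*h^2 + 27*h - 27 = (h - 3)*(h^2 - 6*h + 9) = (h - 3)^2*(h - 3)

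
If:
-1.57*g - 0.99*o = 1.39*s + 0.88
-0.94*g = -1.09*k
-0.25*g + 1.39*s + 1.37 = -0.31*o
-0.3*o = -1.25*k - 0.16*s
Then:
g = 0.20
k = 0.17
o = 0.19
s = -0.99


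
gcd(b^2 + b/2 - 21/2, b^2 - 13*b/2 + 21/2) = b - 3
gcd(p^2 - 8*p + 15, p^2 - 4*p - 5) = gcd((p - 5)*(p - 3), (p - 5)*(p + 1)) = p - 5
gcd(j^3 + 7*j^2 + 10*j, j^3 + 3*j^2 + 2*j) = j^2 + 2*j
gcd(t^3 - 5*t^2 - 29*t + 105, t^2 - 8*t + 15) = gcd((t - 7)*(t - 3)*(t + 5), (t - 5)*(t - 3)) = t - 3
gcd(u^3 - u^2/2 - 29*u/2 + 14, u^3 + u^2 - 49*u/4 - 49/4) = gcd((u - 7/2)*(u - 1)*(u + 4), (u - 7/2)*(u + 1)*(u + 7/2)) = u - 7/2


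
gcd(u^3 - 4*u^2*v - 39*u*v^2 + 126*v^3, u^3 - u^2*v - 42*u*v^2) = u^2 - u*v - 42*v^2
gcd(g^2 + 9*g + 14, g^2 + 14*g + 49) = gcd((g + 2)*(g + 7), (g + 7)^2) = g + 7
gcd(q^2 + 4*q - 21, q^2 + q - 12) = q - 3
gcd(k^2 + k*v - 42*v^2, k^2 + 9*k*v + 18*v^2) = 1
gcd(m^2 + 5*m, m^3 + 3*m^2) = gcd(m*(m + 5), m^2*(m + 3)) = m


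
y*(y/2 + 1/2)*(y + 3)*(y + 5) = y^4/2 + 9*y^3/2 + 23*y^2/2 + 15*y/2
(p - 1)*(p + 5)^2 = p^3 + 9*p^2 + 15*p - 25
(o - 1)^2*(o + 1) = o^3 - o^2 - o + 1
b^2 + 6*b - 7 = (b - 1)*(b + 7)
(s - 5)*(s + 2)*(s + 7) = s^3 + 4*s^2 - 31*s - 70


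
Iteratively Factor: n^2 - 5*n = (n - 5)*(n)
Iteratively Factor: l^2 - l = (l)*(l - 1)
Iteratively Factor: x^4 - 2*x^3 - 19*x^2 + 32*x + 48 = (x + 1)*(x^3 - 3*x^2 - 16*x + 48) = (x - 3)*(x + 1)*(x^2 - 16) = (x - 3)*(x + 1)*(x + 4)*(x - 4)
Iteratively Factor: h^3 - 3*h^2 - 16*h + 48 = (h + 4)*(h^2 - 7*h + 12) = (h - 3)*(h + 4)*(h - 4)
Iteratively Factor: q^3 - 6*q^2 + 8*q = (q - 4)*(q^2 - 2*q) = (q - 4)*(q - 2)*(q)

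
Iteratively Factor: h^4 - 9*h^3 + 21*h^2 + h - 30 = (h - 5)*(h^3 - 4*h^2 + h + 6) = (h - 5)*(h - 2)*(h^2 - 2*h - 3) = (h - 5)*(h - 3)*(h - 2)*(h + 1)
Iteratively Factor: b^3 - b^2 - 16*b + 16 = (b - 1)*(b^2 - 16) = (b - 4)*(b - 1)*(b + 4)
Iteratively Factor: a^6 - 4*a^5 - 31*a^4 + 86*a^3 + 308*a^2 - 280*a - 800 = (a - 2)*(a^5 - 2*a^4 - 35*a^3 + 16*a^2 + 340*a + 400) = (a - 2)*(a + 2)*(a^4 - 4*a^3 - 27*a^2 + 70*a + 200) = (a - 2)*(a + 2)*(a + 4)*(a^3 - 8*a^2 + 5*a + 50) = (a - 2)*(a + 2)^2*(a + 4)*(a^2 - 10*a + 25) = (a - 5)*(a - 2)*(a + 2)^2*(a + 4)*(a - 5)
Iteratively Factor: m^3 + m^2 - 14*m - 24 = (m + 2)*(m^2 - m - 12) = (m + 2)*(m + 3)*(m - 4)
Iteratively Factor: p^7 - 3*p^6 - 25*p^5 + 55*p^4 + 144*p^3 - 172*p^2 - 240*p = (p + 1)*(p^6 - 4*p^5 - 21*p^4 + 76*p^3 + 68*p^2 - 240*p) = (p - 3)*(p + 1)*(p^5 - p^4 - 24*p^3 + 4*p^2 + 80*p) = (p - 5)*(p - 3)*(p + 1)*(p^4 + 4*p^3 - 4*p^2 - 16*p) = (p - 5)*(p - 3)*(p - 2)*(p + 1)*(p^3 + 6*p^2 + 8*p) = (p - 5)*(p - 3)*(p - 2)*(p + 1)*(p + 2)*(p^2 + 4*p) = p*(p - 5)*(p - 3)*(p - 2)*(p + 1)*(p + 2)*(p + 4)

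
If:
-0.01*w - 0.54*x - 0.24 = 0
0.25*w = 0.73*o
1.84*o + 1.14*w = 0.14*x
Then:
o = -0.01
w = -0.04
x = -0.44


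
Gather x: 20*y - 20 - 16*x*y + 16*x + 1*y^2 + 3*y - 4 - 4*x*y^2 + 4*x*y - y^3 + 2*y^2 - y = x*(-4*y^2 - 12*y + 16) - y^3 + 3*y^2 + 22*y - 24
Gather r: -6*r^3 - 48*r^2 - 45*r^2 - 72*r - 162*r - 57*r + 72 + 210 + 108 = -6*r^3 - 93*r^2 - 291*r + 390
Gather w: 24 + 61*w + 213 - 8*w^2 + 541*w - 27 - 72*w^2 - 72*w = -80*w^2 + 530*w + 210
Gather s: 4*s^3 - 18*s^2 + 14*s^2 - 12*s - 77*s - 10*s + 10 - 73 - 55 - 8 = 4*s^3 - 4*s^2 - 99*s - 126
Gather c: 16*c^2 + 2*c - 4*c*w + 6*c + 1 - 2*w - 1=16*c^2 + c*(8 - 4*w) - 2*w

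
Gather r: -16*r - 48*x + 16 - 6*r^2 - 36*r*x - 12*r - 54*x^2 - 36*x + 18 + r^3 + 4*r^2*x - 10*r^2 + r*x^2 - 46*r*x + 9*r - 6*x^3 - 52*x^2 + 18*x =r^3 + r^2*(4*x - 16) + r*(x^2 - 82*x - 19) - 6*x^3 - 106*x^2 - 66*x + 34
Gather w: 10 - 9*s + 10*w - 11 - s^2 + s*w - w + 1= -s^2 - 9*s + w*(s + 9)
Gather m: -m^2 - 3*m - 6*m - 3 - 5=-m^2 - 9*m - 8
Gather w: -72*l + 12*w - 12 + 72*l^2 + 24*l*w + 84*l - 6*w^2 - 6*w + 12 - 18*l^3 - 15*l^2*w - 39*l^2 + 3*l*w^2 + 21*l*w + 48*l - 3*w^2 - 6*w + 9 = -18*l^3 + 33*l^2 + 60*l + w^2*(3*l - 9) + w*(-15*l^2 + 45*l) + 9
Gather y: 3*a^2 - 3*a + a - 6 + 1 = 3*a^2 - 2*a - 5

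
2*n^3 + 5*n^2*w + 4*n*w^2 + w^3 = (n + w)^2*(2*n + w)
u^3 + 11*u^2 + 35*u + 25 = (u + 1)*(u + 5)^2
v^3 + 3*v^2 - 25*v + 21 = (v - 3)*(v - 1)*(v + 7)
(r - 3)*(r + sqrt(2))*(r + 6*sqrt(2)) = r^3 - 3*r^2 + 7*sqrt(2)*r^2 - 21*sqrt(2)*r + 12*r - 36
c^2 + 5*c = c*(c + 5)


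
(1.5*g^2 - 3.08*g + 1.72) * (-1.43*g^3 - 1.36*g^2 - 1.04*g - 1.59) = -2.145*g^5 + 2.3644*g^4 + 0.1692*g^3 - 1.521*g^2 + 3.1084*g - 2.7348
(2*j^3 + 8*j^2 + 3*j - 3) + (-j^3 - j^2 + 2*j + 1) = j^3 + 7*j^2 + 5*j - 2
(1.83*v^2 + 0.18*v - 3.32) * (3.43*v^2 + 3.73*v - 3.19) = 6.2769*v^4 + 7.4433*v^3 - 16.5539*v^2 - 12.9578*v + 10.5908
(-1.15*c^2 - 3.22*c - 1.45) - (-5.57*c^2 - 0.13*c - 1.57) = 4.42*c^2 - 3.09*c + 0.12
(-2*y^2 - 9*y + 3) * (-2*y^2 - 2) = 4*y^4 + 18*y^3 - 2*y^2 + 18*y - 6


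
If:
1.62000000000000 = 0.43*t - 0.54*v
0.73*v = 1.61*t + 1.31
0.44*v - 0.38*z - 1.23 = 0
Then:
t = -3.40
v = -5.71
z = -9.85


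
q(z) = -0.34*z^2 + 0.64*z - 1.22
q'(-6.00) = 4.72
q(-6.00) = -17.30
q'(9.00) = -5.48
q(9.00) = -23.00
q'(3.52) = -1.75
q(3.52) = -3.18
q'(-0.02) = 0.65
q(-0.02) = -1.23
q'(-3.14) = 2.78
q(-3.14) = -6.58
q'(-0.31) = 0.85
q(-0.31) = -1.45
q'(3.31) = -1.61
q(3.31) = -2.83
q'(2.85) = -1.30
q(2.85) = -2.16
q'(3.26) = -1.58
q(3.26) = -2.75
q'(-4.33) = 3.58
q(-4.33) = -10.37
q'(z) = 0.64 - 0.68*z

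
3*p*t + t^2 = t*(3*p + t)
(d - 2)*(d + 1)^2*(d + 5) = d^4 + 5*d^3 - 3*d^2 - 17*d - 10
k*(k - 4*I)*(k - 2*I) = k^3 - 6*I*k^2 - 8*k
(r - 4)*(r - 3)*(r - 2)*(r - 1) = r^4 - 10*r^3 + 35*r^2 - 50*r + 24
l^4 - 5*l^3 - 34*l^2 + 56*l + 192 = (l - 8)*(l - 3)*(l + 2)*(l + 4)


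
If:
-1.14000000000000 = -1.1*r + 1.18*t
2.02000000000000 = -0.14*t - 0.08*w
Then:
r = -0.612987012987013*w - 14.4415584415584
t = -0.571428571428571*w - 14.4285714285714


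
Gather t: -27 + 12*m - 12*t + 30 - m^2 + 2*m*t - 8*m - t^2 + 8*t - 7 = -m^2 + 4*m - t^2 + t*(2*m - 4) - 4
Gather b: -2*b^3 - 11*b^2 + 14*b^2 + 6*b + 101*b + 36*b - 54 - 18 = -2*b^3 + 3*b^2 + 143*b - 72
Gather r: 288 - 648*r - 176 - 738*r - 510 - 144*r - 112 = -1530*r - 510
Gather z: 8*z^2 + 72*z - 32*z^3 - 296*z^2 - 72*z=-32*z^3 - 288*z^2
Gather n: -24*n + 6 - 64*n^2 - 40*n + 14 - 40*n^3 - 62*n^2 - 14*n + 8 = -40*n^3 - 126*n^2 - 78*n + 28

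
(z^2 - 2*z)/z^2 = (z - 2)/z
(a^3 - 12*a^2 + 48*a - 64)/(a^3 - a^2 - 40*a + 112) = (a - 4)/(a + 7)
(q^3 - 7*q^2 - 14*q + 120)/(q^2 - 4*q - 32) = (q^2 - 11*q + 30)/(q - 8)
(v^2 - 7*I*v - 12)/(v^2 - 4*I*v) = (v - 3*I)/v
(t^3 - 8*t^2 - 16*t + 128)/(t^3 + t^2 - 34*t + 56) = (t^2 - 4*t - 32)/(t^2 + 5*t - 14)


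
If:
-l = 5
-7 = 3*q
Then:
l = -5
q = -7/3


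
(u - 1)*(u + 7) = u^2 + 6*u - 7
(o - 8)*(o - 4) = o^2 - 12*o + 32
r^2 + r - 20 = (r - 4)*(r + 5)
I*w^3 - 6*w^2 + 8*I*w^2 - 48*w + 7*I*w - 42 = (w + 7)*(w + 6*I)*(I*w + I)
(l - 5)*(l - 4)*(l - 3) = l^3 - 12*l^2 + 47*l - 60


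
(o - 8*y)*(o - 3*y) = o^2 - 11*o*y + 24*y^2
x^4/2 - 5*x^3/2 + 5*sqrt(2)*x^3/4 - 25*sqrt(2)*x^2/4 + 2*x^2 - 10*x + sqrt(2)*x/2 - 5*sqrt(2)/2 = (x/2 + sqrt(2)/2)*(x - 5)*(x + sqrt(2)/2)*(x + sqrt(2))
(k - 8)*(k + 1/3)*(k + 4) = k^3 - 11*k^2/3 - 100*k/3 - 32/3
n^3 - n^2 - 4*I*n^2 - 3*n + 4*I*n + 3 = (n - 1)*(n - 3*I)*(n - I)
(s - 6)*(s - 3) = s^2 - 9*s + 18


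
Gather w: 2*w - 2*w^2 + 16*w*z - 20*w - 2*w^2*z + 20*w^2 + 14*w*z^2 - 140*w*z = w^2*(18 - 2*z) + w*(14*z^2 - 124*z - 18)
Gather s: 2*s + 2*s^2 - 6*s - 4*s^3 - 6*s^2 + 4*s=-4*s^3 - 4*s^2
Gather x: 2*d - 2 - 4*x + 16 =2*d - 4*x + 14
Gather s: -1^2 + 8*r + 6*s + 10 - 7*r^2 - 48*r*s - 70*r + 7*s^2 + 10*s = -7*r^2 - 62*r + 7*s^2 + s*(16 - 48*r) + 9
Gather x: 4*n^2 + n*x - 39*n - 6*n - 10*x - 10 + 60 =4*n^2 - 45*n + x*(n - 10) + 50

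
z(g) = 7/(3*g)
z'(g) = -7/(3*g^2)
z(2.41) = 0.97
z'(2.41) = -0.40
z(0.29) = 8.05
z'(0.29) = -27.74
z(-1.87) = -1.25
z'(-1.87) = -0.67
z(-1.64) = -1.42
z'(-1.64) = -0.87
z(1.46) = 1.60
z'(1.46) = -1.09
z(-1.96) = -1.19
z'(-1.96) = -0.61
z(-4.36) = -0.54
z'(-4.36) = -0.12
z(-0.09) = -25.93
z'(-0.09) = -288.07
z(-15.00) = -0.16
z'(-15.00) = -0.01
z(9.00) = 0.26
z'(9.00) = -0.03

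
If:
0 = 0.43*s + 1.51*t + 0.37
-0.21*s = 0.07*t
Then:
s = 0.09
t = -0.27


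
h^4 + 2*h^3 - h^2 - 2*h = h*(h - 1)*(h + 1)*(h + 2)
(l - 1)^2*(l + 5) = l^3 + 3*l^2 - 9*l + 5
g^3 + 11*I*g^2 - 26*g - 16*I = (g + I)*(g + 2*I)*(g + 8*I)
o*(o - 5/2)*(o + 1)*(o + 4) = o^4 + 5*o^3/2 - 17*o^2/2 - 10*o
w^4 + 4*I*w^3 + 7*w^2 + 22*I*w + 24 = (w - 2*I)*(w - I)*(w + 3*I)*(w + 4*I)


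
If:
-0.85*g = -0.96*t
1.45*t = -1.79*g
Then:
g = 0.00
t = 0.00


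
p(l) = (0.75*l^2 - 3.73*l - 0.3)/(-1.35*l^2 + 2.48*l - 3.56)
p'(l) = (1.5*l - 3.73)/(-1.35*l^2 + 2.48*l - 3.56) + (2.7*l - 2.48)*(0.75*l^2 - 3.73*l - 0.3)/(-1.35*l^2 + 2.48*l - 3.56)^2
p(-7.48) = -0.71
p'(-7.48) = -0.01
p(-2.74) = -0.76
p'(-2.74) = 0.02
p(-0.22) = -0.13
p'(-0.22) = 0.87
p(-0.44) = -0.30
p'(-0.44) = 0.67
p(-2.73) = -0.76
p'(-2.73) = 0.02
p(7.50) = -0.23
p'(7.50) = -0.06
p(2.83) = 0.66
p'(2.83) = -0.53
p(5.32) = -0.04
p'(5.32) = -0.13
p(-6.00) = -0.73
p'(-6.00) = -0.01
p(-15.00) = -0.65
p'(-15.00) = -0.01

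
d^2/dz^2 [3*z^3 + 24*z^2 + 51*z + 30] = 18*z + 48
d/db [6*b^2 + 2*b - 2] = 12*b + 2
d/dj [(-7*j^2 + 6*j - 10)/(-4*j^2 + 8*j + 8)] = 2*(-j^2 - 6*j + 4)/(j^4 - 4*j^3 + 8*j + 4)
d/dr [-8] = 0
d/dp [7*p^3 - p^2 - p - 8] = 21*p^2 - 2*p - 1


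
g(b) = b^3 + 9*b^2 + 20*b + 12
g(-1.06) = -0.28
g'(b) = 3*b^2 + 18*b + 20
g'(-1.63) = -1.37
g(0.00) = 12.00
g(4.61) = 393.44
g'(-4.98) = 4.76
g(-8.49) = -121.04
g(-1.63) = -1.02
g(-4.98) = 12.10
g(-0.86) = 0.82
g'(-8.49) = 83.42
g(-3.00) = 6.00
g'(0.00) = 20.00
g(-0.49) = 4.24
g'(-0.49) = 11.90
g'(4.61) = 166.74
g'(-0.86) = 6.74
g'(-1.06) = 4.29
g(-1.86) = -0.50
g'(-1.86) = -3.10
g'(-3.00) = -7.00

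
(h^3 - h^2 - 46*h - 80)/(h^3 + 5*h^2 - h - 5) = (h^2 - 6*h - 16)/(h^2 - 1)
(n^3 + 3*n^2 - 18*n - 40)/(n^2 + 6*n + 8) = (n^2 + n - 20)/(n + 4)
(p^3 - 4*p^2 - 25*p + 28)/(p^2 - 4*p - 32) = (p^2 - 8*p + 7)/(p - 8)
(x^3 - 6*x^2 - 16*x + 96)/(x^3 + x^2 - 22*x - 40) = (x^2 - 10*x + 24)/(x^2 - 3*x - 10)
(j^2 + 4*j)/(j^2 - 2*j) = (j + 4)/(j - 2)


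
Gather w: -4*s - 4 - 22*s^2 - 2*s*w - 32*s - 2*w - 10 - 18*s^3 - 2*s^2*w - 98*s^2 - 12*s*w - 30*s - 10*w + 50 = -18*s^3 - 120*s^2 - 66*s + w*(-2*s^2 - 14*s - 12) + 36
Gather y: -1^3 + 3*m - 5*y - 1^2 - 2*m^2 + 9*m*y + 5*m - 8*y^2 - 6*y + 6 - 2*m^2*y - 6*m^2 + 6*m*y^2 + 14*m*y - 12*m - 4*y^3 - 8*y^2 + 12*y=-8*m^2 - 4*m - 4*y^3 + y^2*(6*m - 16) + y*(-2*m^2 + 23*m + 1) + 4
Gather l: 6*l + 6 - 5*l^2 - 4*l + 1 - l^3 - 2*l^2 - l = -l^3 - 7*l^2 + l + 7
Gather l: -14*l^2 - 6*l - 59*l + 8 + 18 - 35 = -14*l^2 - 65*l - 9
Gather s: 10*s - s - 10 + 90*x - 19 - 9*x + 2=9*s + 81*x - 27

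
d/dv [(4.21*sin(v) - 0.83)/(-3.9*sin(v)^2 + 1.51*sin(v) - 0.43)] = (16.419*sin(v)^2 - 6.474*sin(v) - 0.557)*cos(v)/(15.21*sin(v)^4 - 11.778*sin(v)^3 + 5.6341*sin(v)^2 - 1.2986*sin(v) + 0.1849)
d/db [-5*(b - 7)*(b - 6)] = 65 - 10*b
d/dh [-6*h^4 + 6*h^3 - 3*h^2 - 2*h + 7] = -24*h^3 + 18*h^2 - 6*h - 2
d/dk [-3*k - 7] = -3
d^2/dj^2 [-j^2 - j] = -2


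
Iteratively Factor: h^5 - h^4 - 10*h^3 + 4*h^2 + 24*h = (h + 2)*(h^4 - 3*h^3 - 4*h^2 + 12*h) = (h - 2)*(h + 2)*(h^3 - h^2 - 6*h) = (h - 2)*(h + 2)^2*(h^2 - 3*h) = h*(h - 2)*(h + 2)^2*(h - 3)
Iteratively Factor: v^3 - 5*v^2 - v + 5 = (v + 1)*(v^2 - 6*v + 5) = (v - 5)*(v + 1)*(v - 1)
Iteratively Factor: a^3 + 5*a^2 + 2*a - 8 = (a - 1)*(a^2 + 6*a + 8) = (a - 1)*(a + 4)*(a + 2)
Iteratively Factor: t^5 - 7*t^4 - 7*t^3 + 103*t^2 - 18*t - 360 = (t - 3)*(t^4 - 4*t^3 - 19*t^2 + 46*t + 120) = (t - 5)*(t - 3)*(t^3 + t^2 - 14*t - 24) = (t - 5)*(t - 3)*(t + 2)*(t^2 - t - 12) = (t - 5)*(t - 3)*(t + 2)*(t + 3)*(t - 4)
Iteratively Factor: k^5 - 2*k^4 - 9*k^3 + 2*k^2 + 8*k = (k - 4)*(k^4 + 2*k^3 - k^2 - 2*k) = (k - 4)*(k + 2)*(k^3 - k) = (k - 4)*(k + 1)*(k + 2)*(k^2 - k) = k*(k - 4)*(k + 1)*(k + 2)*(k - 1)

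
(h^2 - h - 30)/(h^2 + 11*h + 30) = (h - 6)/(h + 6)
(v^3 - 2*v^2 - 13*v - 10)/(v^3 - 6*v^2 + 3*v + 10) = (v + 2)/(v - 2)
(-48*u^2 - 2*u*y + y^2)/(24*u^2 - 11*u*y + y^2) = (6*u + y)/(-3*u + y)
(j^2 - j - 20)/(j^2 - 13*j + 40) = (j + 4)/(j - 8)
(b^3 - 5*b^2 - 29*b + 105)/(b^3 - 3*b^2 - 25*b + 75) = (b - 7)/(b - 5)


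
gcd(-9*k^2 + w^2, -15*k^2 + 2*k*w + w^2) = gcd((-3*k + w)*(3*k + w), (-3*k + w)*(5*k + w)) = -3*k + w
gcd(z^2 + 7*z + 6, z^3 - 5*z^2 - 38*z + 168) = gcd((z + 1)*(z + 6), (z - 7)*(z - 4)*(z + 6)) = z + 6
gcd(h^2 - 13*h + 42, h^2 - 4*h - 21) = h - 7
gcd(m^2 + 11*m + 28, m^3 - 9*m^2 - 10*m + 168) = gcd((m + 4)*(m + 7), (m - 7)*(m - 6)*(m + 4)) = m + 4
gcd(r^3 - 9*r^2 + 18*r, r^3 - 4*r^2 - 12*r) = r^2 - 6*r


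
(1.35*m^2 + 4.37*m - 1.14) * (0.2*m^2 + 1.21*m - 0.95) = 0.27*m^4 + 2.5075*m^3 + 3.7772*m^2 - 5.5309*m + 1.083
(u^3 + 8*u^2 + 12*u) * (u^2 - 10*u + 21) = u^5 - 2*u^4 - 47*u^3 + 48*u^2 + 252*u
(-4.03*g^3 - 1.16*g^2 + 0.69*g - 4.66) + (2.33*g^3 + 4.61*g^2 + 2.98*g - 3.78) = -1.7*g^3 + 3.45*g^2 + 3.67*g - 8.44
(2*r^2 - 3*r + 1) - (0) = 2*r^2 - 3*r + 1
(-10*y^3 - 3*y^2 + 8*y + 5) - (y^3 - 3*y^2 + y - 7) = -11*y^3 + 7*y + 12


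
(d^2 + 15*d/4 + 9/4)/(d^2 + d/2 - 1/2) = (4*d^2 + 15*d + 9)/(2*(2*d^2 + d - 1))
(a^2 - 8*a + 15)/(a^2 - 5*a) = (a - 3)/a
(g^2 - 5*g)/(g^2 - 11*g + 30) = g/(g - 6)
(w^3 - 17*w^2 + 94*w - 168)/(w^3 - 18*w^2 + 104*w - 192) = (w - 7)/(w - 8)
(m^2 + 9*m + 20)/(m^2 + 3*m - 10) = (m + 4)/(m - 2)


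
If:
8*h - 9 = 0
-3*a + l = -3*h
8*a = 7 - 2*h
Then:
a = 19/32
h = 9/8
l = -51/32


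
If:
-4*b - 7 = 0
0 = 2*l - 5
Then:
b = -7/4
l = 5/2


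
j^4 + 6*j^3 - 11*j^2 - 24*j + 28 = (j - 2)*(j - 1)*(j + 2)*(j + 7)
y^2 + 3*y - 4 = (y - 1)*(y + 4)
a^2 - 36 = (a - 6)*(a + 6)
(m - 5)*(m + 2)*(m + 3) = m^3 - 19*m - 30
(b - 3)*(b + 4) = b^2 + b - 12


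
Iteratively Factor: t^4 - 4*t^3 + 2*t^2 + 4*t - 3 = (t - 1)*(t^3 - 3*t^2 - t + 3) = (t - 1)^2*(t^2 - 2*t - 3) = (t - 1)^2*(t + 1)*(t - 3)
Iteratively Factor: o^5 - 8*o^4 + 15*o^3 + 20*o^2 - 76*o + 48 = (o - 3)*(o^4 - 5*o^3 + 20*o - 16) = (o - 3)*(o - 1)*(o^3 - 4*o^2 - 4*o + 16) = (o - 4)*(o - 3)*(o - 1)*(o^2 - 4) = (o - 4)*(o - 3)*(o - 2)*(o - 1)*(o + 2)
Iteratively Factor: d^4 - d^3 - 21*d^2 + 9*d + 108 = (d + 3)*(d^3 - 4*d^2 - 9*d + 36) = (d - 4)*(d + 3)*(d^2 - 9) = (d - 4)*(d + 3)^2*(d - 3)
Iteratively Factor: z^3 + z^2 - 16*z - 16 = (z + 1)*(z^2 - 16) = (z - 4)*(z + 1)*(z + 4)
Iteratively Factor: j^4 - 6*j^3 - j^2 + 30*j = (j - 5)*(j^3 - j^2 - 6*j) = (j - 5)*(j - 3)*(j^2 + 2*j) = j*(j - 5)*(j - 3)*(j + 2)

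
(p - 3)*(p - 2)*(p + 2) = p^3 - 3*p^2 - 4*p + 12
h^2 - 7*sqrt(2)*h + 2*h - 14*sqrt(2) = (h + 2)*(h - 7*sqrt(2))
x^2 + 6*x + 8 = (x + 2)*(x + 4)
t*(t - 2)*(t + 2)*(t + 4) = t^4 + 4*t^3 - 4*t^2 - 16*t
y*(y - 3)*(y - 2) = y^3 - 5*y^2 + 6*y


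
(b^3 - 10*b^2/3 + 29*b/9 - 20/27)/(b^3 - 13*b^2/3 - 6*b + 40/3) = (b^2 - 2*b + 5/9)/(b^2 - 3*b - 10)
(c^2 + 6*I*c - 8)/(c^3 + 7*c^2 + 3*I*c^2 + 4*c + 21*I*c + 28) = (c + 2*I)/(c^2 + c*(7 - I) - 7*I)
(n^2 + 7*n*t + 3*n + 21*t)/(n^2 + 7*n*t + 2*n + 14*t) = (n + 3)/(n + 2)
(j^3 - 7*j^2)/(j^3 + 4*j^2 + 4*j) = j*(j - 7)/(j^2 + 4*j + 4)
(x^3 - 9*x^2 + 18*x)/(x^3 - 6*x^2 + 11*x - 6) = x*(x - 6)/(x^2 - 3*x + 2)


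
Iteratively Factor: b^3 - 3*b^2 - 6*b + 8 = (b - 4)*(b^2 + b - 2) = (b - 4)*(b - 1)*(b + 2)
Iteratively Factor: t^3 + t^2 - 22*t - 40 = (t + 4)*(t^2 - 3*t - 10) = (t + 2)*(t + 4)*(t - 5)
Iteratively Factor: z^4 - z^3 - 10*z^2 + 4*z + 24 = (z + 2)*(z^3 - 3*z^2 - 4*z + 12) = (z + 2)^2*(z^2 - 5*z + 6) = (z - 2)*(z + 2)^2*(z - 3)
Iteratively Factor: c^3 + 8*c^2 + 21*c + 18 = (c + 2)*(c^2 + 6*c + 9) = (c + 2)*(c + 3)*(c + 3)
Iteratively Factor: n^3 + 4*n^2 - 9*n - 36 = (n + 3)*(n^2 + n - 12) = (n + 3)*(n + 4)*(n - 3)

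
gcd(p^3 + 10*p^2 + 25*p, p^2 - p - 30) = p + 5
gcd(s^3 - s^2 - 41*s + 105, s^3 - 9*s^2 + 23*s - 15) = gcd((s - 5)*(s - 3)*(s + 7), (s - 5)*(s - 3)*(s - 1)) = s^2 - 8*s + 15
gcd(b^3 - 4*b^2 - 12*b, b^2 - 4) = b + 2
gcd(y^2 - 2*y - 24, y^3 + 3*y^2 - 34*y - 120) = y^2 - 2*y - 24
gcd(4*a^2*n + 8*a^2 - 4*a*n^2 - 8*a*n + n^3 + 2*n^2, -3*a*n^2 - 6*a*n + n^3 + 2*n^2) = n + 2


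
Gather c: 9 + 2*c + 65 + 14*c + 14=16*c + 88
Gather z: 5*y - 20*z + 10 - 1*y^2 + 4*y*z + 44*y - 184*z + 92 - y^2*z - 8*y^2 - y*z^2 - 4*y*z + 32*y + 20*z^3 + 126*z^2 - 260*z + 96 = -9*y^2 + 81*y + 20*z^3 + z^2*(126 - y) + z*(-y^2 - 464) + 198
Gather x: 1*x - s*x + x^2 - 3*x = x^2 + x*(-s - 2)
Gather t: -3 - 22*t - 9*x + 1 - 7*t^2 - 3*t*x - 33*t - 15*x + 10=-7*t^2 + t*(-3*x - 55) - 24*x + 8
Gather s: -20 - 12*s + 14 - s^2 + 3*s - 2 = -s^2 - 9*s - 8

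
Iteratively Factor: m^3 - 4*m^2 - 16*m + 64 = (m + 4)*(m^2 - 8*m + 16) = (m - 4)*(m + 4)*(m - 4)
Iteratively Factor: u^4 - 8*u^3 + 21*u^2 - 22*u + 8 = (u - 1)*(u^3 - 7*u^2 + 14*u - 8) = (u - 2)*(u - 1)*(u^2 - 5*u + 4) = (u - 2)*(u - 1)^2*(u - 4)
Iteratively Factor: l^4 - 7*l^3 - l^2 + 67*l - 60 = (l + 3)*(l^3 - 10*l^2 + 29*l - 20) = (l - 5)*(l + 3)*(l^2 - 5*l + 4) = (l - 5)*(l - 4)*(l + 3)*(l - 1)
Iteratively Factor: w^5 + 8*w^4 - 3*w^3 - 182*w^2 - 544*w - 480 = (w + 2)*(w^4 + 6*w^3 - 15*w^2 - 152*w - 240) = (w + 2)*(w + 4)*(w^3 + 2*w^2 - 23*w - 60) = (w - 5)*(w + 2)*(w + 4)*(w^2 + 7*w + 12) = (w - 5)*(w + 2)*(w + 4)^2*(w + 3)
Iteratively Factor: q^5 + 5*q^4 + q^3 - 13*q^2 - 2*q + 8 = (q - 1)*(q^4 + 6*q^3 + 7*q^2 - 6*q - 8) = (q - 1)*(q + 2)*(q^3 + 4*q^2 - q - 4) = (q - 1)*(q + 1)*(q + 2)*(q^2 + 3*q - 4) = (q - 1)*(q + 1)*(q + 2)*(q + 4)*(q - 1)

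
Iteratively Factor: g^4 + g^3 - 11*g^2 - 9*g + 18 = (g + 2)*(g^3 - g^2 - 9*g + 9) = (g - 1)*(g + 2)*(g^2 - 9) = (g - 3)*(g - 1)*(g + 2)*(g + 3)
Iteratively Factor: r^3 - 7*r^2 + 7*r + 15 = (r - 3)*(r^2 - 4*r - 5) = (r - 3)*(r + 1)*(r - 5)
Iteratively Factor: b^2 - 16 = (b - 4)*(b + 4)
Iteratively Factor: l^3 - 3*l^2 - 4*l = (l + 1)*(l^2 - 4*l) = (l - 4)*(l + 1)*(l)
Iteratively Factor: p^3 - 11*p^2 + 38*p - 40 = (p - 5)*(p^2 - 6*p + 8) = (p - 5)*(p - 2)*(p - 4)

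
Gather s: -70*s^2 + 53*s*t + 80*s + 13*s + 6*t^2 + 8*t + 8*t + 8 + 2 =-70*s^2 + s*(53*t + 93) + 6*t^2 + 16*t + 10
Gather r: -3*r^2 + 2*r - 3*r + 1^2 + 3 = -3*r^2 - r + 4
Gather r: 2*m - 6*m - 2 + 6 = 4 - 4*m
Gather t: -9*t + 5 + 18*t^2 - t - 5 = 18*t^2 - 10*t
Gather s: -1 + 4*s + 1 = 4*s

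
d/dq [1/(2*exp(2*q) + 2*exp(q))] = (-exp(q) - 1/2)*exp(-q)/(exp(q) + 1)^2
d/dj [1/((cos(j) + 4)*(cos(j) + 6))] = 2*(cos(j) + 5)*sin(j)/((cos(j) + 4)^2*(cos(j) + 6)^2)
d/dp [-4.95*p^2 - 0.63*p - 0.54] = -9.9*p - 0.63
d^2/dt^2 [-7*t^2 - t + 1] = -14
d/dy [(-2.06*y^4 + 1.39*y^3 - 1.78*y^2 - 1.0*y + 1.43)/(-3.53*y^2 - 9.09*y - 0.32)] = (14.5436*y^5 + 51.2695*y^4 - 22.6334*y^3 + 11.3158*y^2 + 11.235*y + 13.3187)/(12.4609*y^4 + 64.1754*y^3 + 84.8873*y^2 + 5.8176*y + 0.1024)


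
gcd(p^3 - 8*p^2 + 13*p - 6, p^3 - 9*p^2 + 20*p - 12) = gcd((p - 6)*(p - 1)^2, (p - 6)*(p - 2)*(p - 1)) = p^2 - 7*p + 6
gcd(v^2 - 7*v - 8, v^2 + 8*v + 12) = 1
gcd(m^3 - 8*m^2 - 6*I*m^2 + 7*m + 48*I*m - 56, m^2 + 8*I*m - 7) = m + I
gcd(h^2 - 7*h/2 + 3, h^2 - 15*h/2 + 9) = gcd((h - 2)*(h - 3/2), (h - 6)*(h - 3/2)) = h - 3/2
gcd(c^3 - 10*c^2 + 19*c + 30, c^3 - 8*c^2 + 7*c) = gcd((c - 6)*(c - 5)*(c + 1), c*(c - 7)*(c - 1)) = 1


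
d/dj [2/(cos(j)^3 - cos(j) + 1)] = 2*(3*cos(j)^2 - 1)*sin(j)/(sin(j)^2*cos(j) - 1)^2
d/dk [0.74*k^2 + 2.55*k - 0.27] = 1.48*k + 2.55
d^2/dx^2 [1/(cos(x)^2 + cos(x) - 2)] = (-4*sin(x)^4 + 11*sin(x)^2 + 7*cos(x)/4 - 3*cos(3*x)/4 - 1)/((cos(x) - 1)^3*(cos(x) + 2)^3)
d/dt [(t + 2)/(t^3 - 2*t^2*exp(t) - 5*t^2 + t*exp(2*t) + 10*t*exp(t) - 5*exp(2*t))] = (2*t^2*exp(t) - 2*t^2 - 6*t*exp(t) - t - 13*exp(t) + 20)/(t^5 - 3*t^4*exp(t) - 10*t^4 + 3*t^3*exp(2*t) + 30*t^3*exp(t) + 25*t^3 - t^2*exp(3*t) - 30*t^2*exp(2*t) - 75*t^2*exp(t) + 10*t*exp(3*t) + 75*t*exp(2*t) - 25*exp(3*t))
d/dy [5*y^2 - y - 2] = 10*y - 1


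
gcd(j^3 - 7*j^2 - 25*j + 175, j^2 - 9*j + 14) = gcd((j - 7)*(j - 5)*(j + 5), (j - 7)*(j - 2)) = j - 7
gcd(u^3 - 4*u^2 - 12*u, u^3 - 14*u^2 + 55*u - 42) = u - 6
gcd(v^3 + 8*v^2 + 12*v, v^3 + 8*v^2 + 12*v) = v^3 + 8*v^2 + 12*v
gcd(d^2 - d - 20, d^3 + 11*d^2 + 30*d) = 1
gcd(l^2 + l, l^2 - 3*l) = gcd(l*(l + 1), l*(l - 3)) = l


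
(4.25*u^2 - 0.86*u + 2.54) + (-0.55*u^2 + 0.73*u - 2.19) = 3.7*u^2 - 0.13*u + 0.35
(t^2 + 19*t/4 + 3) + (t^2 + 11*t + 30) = 2*t^2 + 63*t/4 + 33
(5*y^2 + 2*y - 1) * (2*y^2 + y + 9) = 10*y^4 + 9*y^3 + 45*y^2 + 17*y - 9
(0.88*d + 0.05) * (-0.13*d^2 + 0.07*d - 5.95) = -0.1144*d^3 + 0.0551*d^2 - 5.2325*d - 0.2975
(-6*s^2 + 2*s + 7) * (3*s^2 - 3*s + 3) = -18*s^4 + 24*s^3 - 3*s^2 - 15*s + 21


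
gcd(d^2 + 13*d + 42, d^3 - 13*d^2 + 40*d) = 1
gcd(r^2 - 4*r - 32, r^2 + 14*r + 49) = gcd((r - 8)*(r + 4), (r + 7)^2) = 1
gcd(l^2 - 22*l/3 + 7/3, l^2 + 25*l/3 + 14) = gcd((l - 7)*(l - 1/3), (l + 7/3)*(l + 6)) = 1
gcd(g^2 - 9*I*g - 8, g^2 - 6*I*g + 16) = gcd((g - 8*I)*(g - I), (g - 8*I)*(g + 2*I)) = g - 8*I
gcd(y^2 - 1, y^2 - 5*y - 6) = y + 1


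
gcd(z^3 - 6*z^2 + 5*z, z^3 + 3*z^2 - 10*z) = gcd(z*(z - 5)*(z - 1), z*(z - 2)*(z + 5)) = z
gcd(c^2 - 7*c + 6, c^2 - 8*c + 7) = c - 1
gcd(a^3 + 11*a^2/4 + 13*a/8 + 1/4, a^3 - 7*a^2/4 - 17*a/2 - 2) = a^2 + 9*a/4 + 1/2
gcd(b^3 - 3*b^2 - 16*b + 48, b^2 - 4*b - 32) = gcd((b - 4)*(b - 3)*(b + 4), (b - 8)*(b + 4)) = b + 4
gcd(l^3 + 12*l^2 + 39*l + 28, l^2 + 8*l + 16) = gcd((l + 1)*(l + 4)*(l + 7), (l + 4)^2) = l + 4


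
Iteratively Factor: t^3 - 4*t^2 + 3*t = (t - 1)*(t^2 - 3*t) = t*(t - 1)*(t - 3)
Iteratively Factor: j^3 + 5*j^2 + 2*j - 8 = (j + 4)*(j^2 + j - 2) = (j + 2)*(j + 4)*(j - 1)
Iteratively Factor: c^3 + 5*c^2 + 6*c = (c + 2)*(c^2 + 3*c) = c*(c + 2)*(c + 3)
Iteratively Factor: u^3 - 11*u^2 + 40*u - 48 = (u - 4)*(u^2 - 7*u + 12) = (u - 4)^2*(u - 3)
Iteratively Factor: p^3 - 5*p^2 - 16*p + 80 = (p - 5)*(p^2 - 16) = (p - 5)*(p - 4)*(p + 4)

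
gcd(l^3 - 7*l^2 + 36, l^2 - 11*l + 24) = l - 3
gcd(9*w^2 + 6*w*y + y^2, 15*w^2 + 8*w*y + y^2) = 3*w + y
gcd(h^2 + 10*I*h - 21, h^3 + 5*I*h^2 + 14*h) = h + 7*I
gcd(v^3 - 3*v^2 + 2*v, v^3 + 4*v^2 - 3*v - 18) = v - 2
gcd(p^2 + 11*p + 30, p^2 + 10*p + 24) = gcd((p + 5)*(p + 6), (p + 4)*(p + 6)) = p + 6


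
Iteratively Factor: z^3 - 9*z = (z - 3)*(z^2 + 3*z) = z*(z - 3)*(z + 3)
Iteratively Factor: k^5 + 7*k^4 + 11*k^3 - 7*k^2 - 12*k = (k)*(k^4 + 7*k^3 + 11*k^2 - 7*k - 12) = k*(k - 1)*(k^3 + 8*k^2 + 19*k + 12) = k*(k - 1)*(k + 3)*(k^2 + 5*k + 4) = k*(k - 1)*(k + 1)*(k + 3)*(k + 4)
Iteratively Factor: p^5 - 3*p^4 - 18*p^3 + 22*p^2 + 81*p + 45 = (p + 3)*(p^4 - 6*p^3 + 22*p + 15) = (p - 5)*(p + 3)*(p^3 - p^2 - 5*p - 3) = (p - 5)*(p + 1)*(p + 3)*(p^2 - 2*p - 3) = (p - 5)*(p + 1)^2*(p + 3)*(p - 3)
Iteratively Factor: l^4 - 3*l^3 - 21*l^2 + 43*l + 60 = (l + 1)*(l^3 - 4*l^2 - 17*l + 60) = (l - 5)*(l + 1)*(l^2 + l - 12) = (l - 5)*(l + 1)*(l + 4)*(l - 3)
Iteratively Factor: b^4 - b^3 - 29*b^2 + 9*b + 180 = (b - 5)*(b^3 + 4*b^2 - 9*b - 36) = (b - 5)*(b + 4)*(b^2 - 9) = (b - 5)*(b + 3)*(b + 4)*(b - 3)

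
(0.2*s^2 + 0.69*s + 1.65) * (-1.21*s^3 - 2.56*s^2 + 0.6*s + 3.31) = -0.242*s^5 - 1.3469*s^4 - 3.6429*s^3 - 3.148*s^2 + 3.2739*s + 5.4615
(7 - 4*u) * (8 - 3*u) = 12*u^2 - 53*u + 56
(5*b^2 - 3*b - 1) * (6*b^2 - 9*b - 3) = 30*b^4 - 63*b^3 + 6*b^2 + 18*b + 3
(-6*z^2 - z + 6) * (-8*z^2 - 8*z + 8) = 48*z^4 + 56*z^3 - 88*z^2 - 56*z + 48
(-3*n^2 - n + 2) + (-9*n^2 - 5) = -12*n^2 - n - 3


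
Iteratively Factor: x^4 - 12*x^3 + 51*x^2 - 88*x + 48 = (x - 4)*(x^3 - 8*x^2 + 19*x - 12) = (x - 4)*(x - 3)*(x^2 - 5*x + 4) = (x - 4)*(x - 3)*(x - 1)*(x - 4)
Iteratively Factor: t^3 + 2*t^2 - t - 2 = (t - 1)*(t^2 + 3*t + 2) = (t - 1)*(t + 2)*(t + 1)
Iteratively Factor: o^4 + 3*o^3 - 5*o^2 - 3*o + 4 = (o + 4)*(o^3 - o^2 - o + 1) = (o - 1)*(o + 4)*(o^2 - 1) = (o - 1)*(o + 1)*(o + 4)*(o - 1)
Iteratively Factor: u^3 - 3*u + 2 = (u - 1)*(u^2 + u - 2) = (u - 1)^2*(u + 2)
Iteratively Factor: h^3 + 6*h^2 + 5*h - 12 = (h - 1)*(h^2 + 7*h + 12) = (h - 1)*(h + 4)*(h + 3)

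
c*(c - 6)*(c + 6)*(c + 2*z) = c^4 + 2*c^3*z - 36*c^2 - 72*c*z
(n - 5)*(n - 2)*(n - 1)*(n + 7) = n^4 - n^3 - 39*n^2 + 109*n - 70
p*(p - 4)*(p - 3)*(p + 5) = p^4 - 2*p^3 - 23*p^2 + 60*p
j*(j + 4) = j^2 + 4*j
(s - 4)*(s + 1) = s^2 - 3*s - 4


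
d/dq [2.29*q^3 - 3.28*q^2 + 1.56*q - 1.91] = 6.87*q^2 - 6.56*q + 1.56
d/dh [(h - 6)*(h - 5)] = 2*h - 11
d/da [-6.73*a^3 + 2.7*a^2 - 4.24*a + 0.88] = -20.19*a^2 + 5.4*a - 4.24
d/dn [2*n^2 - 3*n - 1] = 4*n - 3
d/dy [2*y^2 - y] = 4*y - 1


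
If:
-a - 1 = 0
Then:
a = -1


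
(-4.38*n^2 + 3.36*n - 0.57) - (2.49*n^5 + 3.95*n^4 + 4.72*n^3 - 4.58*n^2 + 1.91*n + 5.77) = -2.49*n^5 - 3.95*n^4 - 4.72*n^3 + 0.2*n^2 + 1.45*n - 6.34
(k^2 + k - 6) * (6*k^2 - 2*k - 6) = 6*k^4 + 4*k^3 - 44*k^2 + 6*k + 36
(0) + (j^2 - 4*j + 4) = j^2 - 4*j + 4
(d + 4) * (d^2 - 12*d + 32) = d^3 - 8*d^2 - 16*d + 128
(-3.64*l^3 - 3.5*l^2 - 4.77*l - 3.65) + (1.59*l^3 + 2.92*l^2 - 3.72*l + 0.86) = -2.05*l^3 - 0.58*l^2 - 8.49*l - 2.79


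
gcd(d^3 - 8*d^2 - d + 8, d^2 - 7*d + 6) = d - 1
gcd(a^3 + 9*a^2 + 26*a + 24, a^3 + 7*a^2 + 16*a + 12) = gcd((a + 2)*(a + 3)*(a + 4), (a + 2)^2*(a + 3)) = a^2 + 5*a + 6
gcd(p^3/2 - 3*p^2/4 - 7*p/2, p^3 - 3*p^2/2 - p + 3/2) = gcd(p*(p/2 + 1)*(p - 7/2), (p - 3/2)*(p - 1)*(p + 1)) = 1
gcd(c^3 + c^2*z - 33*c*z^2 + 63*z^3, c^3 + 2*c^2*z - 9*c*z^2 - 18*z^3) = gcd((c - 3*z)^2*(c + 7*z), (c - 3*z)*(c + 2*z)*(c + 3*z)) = -c + 3*z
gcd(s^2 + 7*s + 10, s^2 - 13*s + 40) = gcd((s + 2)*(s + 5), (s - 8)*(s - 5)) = 1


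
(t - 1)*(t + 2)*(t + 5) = t^3 + 6*t^2 + 3*t - 10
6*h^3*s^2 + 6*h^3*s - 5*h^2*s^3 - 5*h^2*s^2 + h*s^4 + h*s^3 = s*(-3*h + s)*(-2*h + s)*(h*s + h)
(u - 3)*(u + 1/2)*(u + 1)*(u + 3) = u^4 + 3*u^3/2 - 17*u^2/2 - 27*u/2 - 9/2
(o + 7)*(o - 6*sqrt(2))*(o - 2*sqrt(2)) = o^3 - 8*sqrt(2)*o^2 + 7*o^2 - 56*sqrt(2)*o + 24*o + 168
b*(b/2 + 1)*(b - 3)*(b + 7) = b^4/2 + 3*b^3 - 13*b^2/2 - 21*b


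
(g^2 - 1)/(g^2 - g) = (g + 1)/g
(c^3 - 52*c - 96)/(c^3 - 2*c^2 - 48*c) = (c + 2)/c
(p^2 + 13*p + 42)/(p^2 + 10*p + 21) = (p + 6)/(p + 3)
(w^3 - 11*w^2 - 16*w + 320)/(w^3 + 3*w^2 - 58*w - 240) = (w - 8)/(w + 6)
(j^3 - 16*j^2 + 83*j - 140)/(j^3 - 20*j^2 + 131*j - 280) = (j - 4)/(j - 8)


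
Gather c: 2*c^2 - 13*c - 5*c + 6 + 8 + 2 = 2*c^2 - 18*c + 16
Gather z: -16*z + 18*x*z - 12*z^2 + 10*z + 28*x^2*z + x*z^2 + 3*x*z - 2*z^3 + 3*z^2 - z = -2*z^3 + z^2*(x - 9) + z*(28*x^2 + 21*x - 7)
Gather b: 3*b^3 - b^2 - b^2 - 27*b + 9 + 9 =3*b^3 - 2*b^2 - 27*b + 18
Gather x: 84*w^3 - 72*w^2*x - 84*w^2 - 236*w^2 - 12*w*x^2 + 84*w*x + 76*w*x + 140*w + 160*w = 84*w^3 - 320*w^2 - 12*w*x^2 + 300*w + x*(-72*w^2 + 160*w)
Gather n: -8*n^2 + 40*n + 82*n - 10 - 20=-8*n^2 + 122*n - 30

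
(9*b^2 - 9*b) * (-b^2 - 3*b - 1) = -9*b^4 - 18*b^3 + 18*b^2 + 9*b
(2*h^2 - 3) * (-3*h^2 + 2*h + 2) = -6*h^4 + 4*h^3 + 13*h^2 - 6*h - 6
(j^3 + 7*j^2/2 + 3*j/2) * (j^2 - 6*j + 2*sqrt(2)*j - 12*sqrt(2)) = j^5 - 5*j^4/2 + 2*sqrt(2)*j^4 - 39*j^3/2 - 5*sqrt(2)*j^3 - 39*sqrt(2)*j^2 - 9*j^2 - 18*sqrt(2)*j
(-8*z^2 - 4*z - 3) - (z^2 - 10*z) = -9*z^2 + 6*z - 3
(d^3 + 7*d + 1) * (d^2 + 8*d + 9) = d^5 + 8*d^4 + 16*d^3 + 57*d^2 + 71*d + 9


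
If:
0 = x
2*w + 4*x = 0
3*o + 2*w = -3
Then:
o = -1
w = 0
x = 0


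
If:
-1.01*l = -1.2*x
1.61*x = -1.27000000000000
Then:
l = -0.94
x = -0.79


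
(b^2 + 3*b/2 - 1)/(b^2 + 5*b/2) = (2*b^2 + 3*b - 2)/(b*(2*b + 5))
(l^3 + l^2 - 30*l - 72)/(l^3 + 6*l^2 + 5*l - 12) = (l - 6)/(l - 1)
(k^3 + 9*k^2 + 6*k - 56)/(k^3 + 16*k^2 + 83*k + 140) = (k - 2)/(k + 5)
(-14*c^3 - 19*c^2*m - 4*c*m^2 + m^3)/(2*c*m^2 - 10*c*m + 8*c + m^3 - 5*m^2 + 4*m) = (-7*c^2 - 6*c*m + m^2)/(m^2 - 5*m + 4)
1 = 1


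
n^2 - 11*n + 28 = (n - 7)*(n - 4)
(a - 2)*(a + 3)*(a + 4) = a^3 + 5*a^2 - 2*a - 24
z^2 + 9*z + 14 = (z + 2)*(z + 7)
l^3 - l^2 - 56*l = l*(l - 8)*(l + 7)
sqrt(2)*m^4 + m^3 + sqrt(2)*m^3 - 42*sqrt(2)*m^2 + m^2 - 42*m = m*(m - 6)*(m + 7)*(sqrt(2)*m + 1)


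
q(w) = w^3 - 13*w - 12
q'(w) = 3*w^2 - 13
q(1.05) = -24.49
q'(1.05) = -9.69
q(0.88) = -22.76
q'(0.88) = -10.68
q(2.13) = -30.03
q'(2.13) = 0.61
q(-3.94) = -21.94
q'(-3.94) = 33.57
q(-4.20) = -31.49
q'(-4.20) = 39.92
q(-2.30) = 5.73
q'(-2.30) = 2.87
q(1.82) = -29.63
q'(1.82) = -3.06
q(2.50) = -28.88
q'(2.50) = 5.75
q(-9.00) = -624.00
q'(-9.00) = 230.00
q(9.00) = 600.00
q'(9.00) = 230.00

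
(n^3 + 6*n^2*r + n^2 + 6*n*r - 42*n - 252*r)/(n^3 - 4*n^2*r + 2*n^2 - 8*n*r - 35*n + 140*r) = (-n^2 - 6*n*r + 6*n + 36*r)/(-n^2 + 4*n*r + 5*n - 20*r)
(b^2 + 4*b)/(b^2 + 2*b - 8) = b/(b - 2)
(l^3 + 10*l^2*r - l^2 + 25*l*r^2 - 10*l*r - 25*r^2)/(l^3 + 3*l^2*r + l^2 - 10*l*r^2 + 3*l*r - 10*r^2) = (-l^2 - 5*l*r + l + 5*r)/(-l^2 + 2*l*r - l + 2*r)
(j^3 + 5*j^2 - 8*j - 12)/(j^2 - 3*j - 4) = (j^2 + 4*j - 12)/(j - 4)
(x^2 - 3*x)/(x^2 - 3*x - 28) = x*(3 - x)/(-x^2 + 3*x + 28)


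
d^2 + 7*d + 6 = (d + 1)*(d + 6)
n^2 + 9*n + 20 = (n + 4)*(n + 5)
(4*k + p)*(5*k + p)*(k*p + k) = 20*k^3*p + 20*k^3 + 9*k^2*p^2 + 9*k^2*p + k*p^3 + k*p^2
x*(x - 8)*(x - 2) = x^3 - 10*x^2 + 16*x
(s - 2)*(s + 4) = s^2 + 2*s - 8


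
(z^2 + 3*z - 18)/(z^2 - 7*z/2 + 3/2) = 2*(z + 6)/(2*z - 1)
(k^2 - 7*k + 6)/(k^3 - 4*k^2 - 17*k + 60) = (k^2 - 7*k + 6)/(k^3 - 4*k^2 - 17*k + 60)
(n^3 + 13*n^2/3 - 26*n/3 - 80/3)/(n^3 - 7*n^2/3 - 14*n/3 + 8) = (3*n^2 + 7*n - 40)/(3*n^2 - 13*n + 12)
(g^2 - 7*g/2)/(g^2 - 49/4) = 2*g/(2*g + 7)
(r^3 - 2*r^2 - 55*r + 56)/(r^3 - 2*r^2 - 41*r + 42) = (r^2 - r - 56)/(r^2 - r - 42)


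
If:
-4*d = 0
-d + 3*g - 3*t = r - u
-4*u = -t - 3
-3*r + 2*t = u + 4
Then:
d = 0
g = 40*u/9 - 37/9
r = 7*u/3 - 10/3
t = 4*u - 3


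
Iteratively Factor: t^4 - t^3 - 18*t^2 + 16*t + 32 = (t + 4)*(t^3 - 5*t^2 + 2*t + 8) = (t + 1)*(t + 4)*(t^2 - 6*t + 8) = (t - 4)*(t + 1)*(t + 4)*(t - 2)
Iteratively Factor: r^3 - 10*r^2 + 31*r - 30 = (r - 5)*(r^2 - 5*r + 6) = (r - 5)*(r - 2)*(r - 3)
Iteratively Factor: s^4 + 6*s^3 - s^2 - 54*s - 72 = (s + 4)*(s^3 + 2*s^2 - 9*s - 18) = (s + 3)*(s + 4)*(s^2 - s - 6) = (s + 2)*(s + 3)*(s + 4)*(s - 3)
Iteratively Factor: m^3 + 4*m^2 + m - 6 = (m + 2)*(m^2 + 2*m - 3) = (m + 2)*(m + 3)*(m - 1)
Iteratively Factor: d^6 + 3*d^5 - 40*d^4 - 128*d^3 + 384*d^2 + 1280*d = (d - 5)*(d^5 + 8*d^4 - 128*d^2 - 256*d) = (d - 5)*(d + 4)*(d^4 + 4*d^3 - 16*d^2 - 64*d) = (d - 5)*(d + 4)^2*(d^3 - 16*d) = d*(d - 5)*(d + 4)^2*(d^2 - 16) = d*(d - 5)*(d - 4)*(d + 4)^2*(d + 4)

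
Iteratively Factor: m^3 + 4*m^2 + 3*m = (m)*(m^2 + 4*m + 3) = m*(m + 1)*(m + 3)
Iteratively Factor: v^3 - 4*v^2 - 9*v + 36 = (v - 4)*(v^2 - 9) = (v - 4)*(v + 3)*(v - 3)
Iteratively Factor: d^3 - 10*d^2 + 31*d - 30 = (d - 5)*(d^2 - 5*d + 6) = (d - 5)*(d - 3)*(d - 2)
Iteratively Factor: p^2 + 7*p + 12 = (p + 3)*(p + 4)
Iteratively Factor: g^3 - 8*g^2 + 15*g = (g)*(g^2 - 8*g + 15) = g*(g - 3)*(g - 5)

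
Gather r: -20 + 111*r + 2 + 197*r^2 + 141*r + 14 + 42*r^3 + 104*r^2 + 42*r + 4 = 42*r^3 + 301*r^2 + 294*r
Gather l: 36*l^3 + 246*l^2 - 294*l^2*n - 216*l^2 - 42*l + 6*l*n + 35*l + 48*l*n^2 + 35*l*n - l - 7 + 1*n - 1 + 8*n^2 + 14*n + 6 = 36*l^3 + l^2*(30 - 294*n) + l*(48*n^2 + 41*n - 8) + 8*n^2 + 15*n - 2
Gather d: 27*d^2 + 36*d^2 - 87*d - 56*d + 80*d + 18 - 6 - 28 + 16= 63*d^2 - 63*d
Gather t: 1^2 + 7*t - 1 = 7*t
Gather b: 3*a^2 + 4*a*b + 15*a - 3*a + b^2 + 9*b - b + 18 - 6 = 3*a^2 + 12*a + b^2 + b*(4*a + 8) + 12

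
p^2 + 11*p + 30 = (p + 5)*(p + 6)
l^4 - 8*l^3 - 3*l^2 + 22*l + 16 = (l - 8)*(l - 2)*(l + 1)^2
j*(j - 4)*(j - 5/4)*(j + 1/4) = j^4 - 5*j^3 + 59*j^2/16 + 5*j/4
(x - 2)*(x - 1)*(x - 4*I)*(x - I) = x^4 - 3*x^3 - 5*I*x^3 - 2*x^2 + 15*I*x^2 + 12*x - 10*I*x - 8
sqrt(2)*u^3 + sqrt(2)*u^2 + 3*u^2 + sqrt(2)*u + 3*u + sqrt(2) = (u + 1)*(u + sqrt(2))*(sqrt(2)*u + 1)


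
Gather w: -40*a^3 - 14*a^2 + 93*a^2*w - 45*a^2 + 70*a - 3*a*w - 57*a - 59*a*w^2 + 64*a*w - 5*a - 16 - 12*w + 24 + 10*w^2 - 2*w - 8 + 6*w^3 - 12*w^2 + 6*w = -40*a^3 - 59*a^2 + 8*a + 6*w^3 + w^2*(-59*a - 2) + w*(93*a^2 + 61*a - 8)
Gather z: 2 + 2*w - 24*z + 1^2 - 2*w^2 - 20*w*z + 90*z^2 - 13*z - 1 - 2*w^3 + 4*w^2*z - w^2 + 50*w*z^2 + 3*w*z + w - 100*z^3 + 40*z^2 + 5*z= -2*w^3 - 3*w^2 + 3*w - 100*z^3 + z^2*(50*w + 130) + z*(4*w^2 - 17*w - 32) + 2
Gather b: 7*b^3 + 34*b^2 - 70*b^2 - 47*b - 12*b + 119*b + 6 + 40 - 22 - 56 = 7*b^3 - 36*b^2 + 60*b - 32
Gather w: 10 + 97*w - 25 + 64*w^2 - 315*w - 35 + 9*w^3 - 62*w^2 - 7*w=9*w^3 + 2*w^2 - 225*w - 50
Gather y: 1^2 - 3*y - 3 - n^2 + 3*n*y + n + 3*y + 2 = -n^2 + 3*n*y + n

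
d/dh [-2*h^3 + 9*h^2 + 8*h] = -6*h^2 + 18*h + 8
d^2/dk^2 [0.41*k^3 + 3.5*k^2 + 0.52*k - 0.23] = 2.46*k + 7.0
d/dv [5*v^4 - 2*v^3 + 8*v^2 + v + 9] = 20*v^3 - 6*v^2 + 16*v + 1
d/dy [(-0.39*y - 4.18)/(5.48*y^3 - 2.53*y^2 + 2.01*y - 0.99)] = (4.2744*y^3 + 67.7325*y^2 - 21.1508*y + 8.7879)/(30.0304*y^6 - 27.7288*y^5 + 28.4305*y^4 - 21.021*y^3 + 9.0495*y^2 - 3.9798*y + 0.9801)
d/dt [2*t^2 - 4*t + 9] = 4*t - 4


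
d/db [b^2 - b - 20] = 2*b - 1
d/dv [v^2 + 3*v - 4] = 2*v + 3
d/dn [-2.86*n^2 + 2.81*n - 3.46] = 2.81 - 5.72*n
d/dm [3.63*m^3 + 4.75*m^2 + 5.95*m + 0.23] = 10.89*m^2 + 9.5*m + 5.95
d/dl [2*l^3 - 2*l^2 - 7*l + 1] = 6*l^2 - 4*l - 7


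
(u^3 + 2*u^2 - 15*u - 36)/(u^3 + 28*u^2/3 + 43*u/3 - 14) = 3*(u^2 - u - 12)/(3*u^2 + 19*u - 14)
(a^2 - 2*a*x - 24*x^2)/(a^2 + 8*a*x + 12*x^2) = (a^2 - 2*a*x - 24*x^2)/(a^2 + 8*a*x + 12*x^2)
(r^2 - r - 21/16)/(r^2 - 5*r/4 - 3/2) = (r - 7/4)/(r - 2)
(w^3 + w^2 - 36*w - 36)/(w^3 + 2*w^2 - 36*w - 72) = (w + 1)/(w + 2)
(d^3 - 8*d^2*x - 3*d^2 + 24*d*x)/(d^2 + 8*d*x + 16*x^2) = d*(d^2 - 8*d*x - 3*d + 24*x)/(d^2 + 8*d*x + 16*x^2)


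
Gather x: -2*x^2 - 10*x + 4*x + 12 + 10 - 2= -2*x^2 - 6*x + 20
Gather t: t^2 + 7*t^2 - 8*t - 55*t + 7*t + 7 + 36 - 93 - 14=8*t^2 - 56*t - 64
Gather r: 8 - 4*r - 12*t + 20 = -4*r - 12*t + 28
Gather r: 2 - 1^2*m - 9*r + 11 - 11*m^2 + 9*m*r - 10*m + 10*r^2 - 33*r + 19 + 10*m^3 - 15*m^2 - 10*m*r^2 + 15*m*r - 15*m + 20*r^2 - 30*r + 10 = 10*m^3 - 26*m^2 - 26*m + r^2*(30 - 10*m) + r*(24*m - 72) + 42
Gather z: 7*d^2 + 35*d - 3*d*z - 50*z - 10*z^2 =7*d^2 + 35*d - 10*z^2 + z*(-3*d - 50)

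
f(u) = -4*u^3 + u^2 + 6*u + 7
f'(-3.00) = -108.00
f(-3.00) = 106.00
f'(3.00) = -96.00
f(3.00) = -74.00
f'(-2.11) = -51.65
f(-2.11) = 36.37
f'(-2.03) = -47.51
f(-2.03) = 32.40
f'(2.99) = -95.30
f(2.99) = -73.04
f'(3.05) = -99.53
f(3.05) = -78.89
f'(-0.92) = -6.00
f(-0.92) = 5.44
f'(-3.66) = -162.07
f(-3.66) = 194.55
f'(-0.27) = 4.59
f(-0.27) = 5.53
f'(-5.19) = -327.61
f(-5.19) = 561.99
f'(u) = -12*u^2 + 2*u + 6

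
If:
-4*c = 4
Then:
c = -1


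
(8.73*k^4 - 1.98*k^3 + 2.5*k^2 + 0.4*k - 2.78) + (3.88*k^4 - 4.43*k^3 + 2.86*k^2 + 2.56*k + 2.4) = 12.61*k^4 - 6.41*k^3 + 5.36*k^2 + 2.96*k - 0.38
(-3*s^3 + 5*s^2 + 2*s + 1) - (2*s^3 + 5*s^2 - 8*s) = -5*s^3 + 10*s + 1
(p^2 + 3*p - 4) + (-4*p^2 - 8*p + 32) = -3*p^2 - 5*p + 28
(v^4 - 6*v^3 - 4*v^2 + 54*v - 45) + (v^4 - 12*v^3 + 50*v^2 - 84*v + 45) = 2*v^4 - 18*v^3 + 46*v^2 - 30*v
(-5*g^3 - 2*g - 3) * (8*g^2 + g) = -40*g^5 - 5*g^4 - 16*g^3 - 26*g^2 - 3*g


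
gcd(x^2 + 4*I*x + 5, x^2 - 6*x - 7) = 1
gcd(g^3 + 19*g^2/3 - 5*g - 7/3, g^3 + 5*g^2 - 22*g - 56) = g + 7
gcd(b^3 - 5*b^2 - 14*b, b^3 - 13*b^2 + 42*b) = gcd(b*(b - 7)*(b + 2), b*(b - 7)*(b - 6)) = b^2 - 7*b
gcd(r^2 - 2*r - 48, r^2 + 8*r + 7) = 1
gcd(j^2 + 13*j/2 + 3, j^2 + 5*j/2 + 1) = j + 1/2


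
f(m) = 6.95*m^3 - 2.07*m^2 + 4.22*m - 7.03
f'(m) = 20.85*m^2 - 4.14*m + 4.22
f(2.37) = 83.86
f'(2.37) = 111.52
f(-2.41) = -126.51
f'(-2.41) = 135.30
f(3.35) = 245.16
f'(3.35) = 224.34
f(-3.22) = -274.12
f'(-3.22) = 233.73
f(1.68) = 27.17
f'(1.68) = 56.11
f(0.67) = -3.04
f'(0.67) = 10.81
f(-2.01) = -80.31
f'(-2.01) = 96.78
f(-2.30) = -112.25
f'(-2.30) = 124.04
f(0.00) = -7.03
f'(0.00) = 4.22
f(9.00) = 4929.83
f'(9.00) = 1655.81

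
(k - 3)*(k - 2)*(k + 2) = k^3 - 3*k^2 - 4*k + 12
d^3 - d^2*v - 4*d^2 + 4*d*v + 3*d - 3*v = (d - 3)*(d - 1)*(d - v)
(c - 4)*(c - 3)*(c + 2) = c^3 - 5*c^2 - 2*c + 24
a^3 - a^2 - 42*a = a*(a - 7)*(a + 6)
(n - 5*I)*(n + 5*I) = n^2 + 25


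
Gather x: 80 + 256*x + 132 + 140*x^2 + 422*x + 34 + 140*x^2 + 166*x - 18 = 280*x^2 + 844*x + 228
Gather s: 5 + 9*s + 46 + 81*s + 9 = 90*s + 60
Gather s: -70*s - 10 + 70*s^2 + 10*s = 70*s^2 - 60*s - 10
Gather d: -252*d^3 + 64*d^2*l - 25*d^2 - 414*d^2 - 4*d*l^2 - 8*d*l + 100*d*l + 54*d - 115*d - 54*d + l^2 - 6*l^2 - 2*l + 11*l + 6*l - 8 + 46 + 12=-252*d^3 + d^2*(64*l - 439) + d*(-4*l^2 + 92*l - 115) - 5*l^2 + 15*l + 50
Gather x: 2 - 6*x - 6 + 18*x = 12*x - 4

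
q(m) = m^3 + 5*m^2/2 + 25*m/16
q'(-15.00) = 601.56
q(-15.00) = -2835.94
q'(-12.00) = 373.56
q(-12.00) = -1386.75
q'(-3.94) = 28.43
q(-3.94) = -28.51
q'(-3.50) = 20.81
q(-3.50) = -17.72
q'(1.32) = 13.39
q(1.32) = 8.72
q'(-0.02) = 1.46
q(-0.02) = -0.03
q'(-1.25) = 0.00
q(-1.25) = 0.00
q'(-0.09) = 1.14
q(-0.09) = -0.12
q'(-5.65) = 69.08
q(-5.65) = -109.38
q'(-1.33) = 0.22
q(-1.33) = -0.01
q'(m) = 3*m^2 + 5*m + 25/16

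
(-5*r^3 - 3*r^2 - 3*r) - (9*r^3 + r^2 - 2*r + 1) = -14*r^3 - 4*r^2 - r - 1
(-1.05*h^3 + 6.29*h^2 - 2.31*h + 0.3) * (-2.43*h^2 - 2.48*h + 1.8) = 2.5515*h^5 - 12.6807*h^4 - 11.8759*h^3 + 16.3218*h^2 - 4.902*h + 0.54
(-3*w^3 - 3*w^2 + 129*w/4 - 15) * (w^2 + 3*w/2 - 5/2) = -3*w^5 - 15*w^4/2 + 141*w^3/4 + 327*w^2/8 - 825*w/8 + 75/2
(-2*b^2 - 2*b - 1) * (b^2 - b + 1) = -2*b^4 - b^2 - b - 1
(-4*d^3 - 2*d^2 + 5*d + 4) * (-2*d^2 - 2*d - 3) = 8*d^5 + 12*d^4 + 6*d^3 - 12*d^2 - 23*d - 12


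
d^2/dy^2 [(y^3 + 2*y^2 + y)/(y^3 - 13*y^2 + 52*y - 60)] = 6*(5*y^6 - 51*y^5 + 3*y^4 + 1411*y^3 - 4560*y^2 + 2820*y + 3440)/(y^9 - 39*y^8 + 663*y^7 - 6433*y^6 + 39156*y^5 - 154596*y^4 + 394768*y^3 - 627120*y^2 + 561600*y - 216000)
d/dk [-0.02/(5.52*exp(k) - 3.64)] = 0.1104*exp(k)/(5.52*exp(k) - 3.64)^2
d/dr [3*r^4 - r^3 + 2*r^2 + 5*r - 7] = 12*r^3 - 3*r^2 + 4*r + 5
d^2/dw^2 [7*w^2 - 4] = 14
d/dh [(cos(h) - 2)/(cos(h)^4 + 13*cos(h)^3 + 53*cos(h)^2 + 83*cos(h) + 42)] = (6*sin(h)^4 + 38*sin(h)^2 - 397*cos(h) + 9*cos(3*h) - 460)*sin(h)/(2*(cos(h) + 1)^2*(cos(h) + 2)^2*(cos(h) + 3)^2*(cos(h) + 7)^2)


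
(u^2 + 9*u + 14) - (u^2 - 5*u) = 14*u + 14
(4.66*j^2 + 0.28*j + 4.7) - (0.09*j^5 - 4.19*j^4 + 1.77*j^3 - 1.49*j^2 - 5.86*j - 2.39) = -0.09*j^5 + 4.19*j^4 - 1.77*j^3 + 6.15*j^2 + 6.14*j + 7.09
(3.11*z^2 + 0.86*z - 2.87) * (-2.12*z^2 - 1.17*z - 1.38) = -6.5932*z^4 - 5.4619*z^3 + 0.786400000000001*z^2 + 2.1711*z + 3.9606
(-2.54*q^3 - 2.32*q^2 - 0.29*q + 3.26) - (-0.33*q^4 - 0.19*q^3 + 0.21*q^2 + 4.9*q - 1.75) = 0.33*q^4 - 2.35*q^3 - 2.53*q^2 - 5.19*q + 5.01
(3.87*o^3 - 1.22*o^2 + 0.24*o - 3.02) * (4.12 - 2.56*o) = -9.9072*o^4 + 19.0676*o^3 - 5.6408*o^2 + 8.72*o - 12.4424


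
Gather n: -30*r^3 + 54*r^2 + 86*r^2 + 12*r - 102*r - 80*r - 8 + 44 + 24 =-30*r^3 + 140*r^2 - 170*r + 60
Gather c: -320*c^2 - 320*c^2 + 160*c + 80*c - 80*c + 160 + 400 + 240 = -640*c^2 + 160*c + 800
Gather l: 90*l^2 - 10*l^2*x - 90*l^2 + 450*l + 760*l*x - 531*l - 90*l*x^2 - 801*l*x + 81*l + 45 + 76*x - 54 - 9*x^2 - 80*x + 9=-10*l^2*x + l*(-90*x^2 - 41*x) - 9*x^2 - 4*x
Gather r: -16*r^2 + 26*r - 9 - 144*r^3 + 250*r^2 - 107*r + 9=-144*r^3 + 234*r^2 - 81*r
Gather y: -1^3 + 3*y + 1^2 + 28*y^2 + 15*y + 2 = 28*y^2 + 18*y + 2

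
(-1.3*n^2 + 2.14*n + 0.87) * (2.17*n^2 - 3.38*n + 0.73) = -2.821*n^4 + 9.0378*n^3 - 6.2943*n^2 - 1.3784*n + 0.6351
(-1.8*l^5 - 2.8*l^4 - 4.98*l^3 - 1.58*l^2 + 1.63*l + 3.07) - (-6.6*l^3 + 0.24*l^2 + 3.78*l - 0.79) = -1.8*l^5 - 2.8*l^4 + 1.62*l^3 - 1.82*l^2 - 2.15*l + 3.86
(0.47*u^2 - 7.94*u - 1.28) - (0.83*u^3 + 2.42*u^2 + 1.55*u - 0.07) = -0.83*u^3 - 1.95*u^2 - 9.49*u - 1.21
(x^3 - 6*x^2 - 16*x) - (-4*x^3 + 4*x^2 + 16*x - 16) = 5*x^3 - 10*x^2 - 32*x + 16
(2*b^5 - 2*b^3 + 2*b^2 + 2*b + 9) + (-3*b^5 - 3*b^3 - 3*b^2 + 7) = -b^5 - 5*b^3 - b^2 + 2*b + 16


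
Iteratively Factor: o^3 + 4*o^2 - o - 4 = (o - 1)*(o^2 + 5*o + 4) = (o - 1)*(o + 1)*(o + 4)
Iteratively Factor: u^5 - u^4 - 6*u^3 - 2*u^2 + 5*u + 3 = (u + 1)*(u^4 - 2*u^3 - 4*u^2 + 2*u + 3) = (u - 3)*(u + 1)*(u^3 + u^2 - u - 1) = (u - 3)*(u + 1)^2*(u^2 - 1) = (u - 3)*(u + 1)^3*(u - 1)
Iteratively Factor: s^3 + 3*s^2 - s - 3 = (s + 1)*(s^2 + 2*s - 3) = (s - 1)*(s + 1)*(s + 3)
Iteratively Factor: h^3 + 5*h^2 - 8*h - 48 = (h + 4)*(h^2 + h - 12) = (h + 4)^2*(h - 3)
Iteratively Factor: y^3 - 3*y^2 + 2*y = (y)*(y^2 - 3*y + 2) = y*(y - 1)*(y - 2)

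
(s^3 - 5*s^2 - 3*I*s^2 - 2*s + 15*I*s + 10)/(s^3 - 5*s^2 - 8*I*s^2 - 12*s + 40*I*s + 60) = (s - I)/(s - 6*I)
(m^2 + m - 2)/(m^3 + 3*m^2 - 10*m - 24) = (m - 1)/(m^2 + m - 12)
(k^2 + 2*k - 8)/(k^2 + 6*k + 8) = (k - 2)/(k + 2)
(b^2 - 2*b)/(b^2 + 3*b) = (b - 2)/(b + 3)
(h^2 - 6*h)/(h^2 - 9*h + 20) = h*(h - 6)/(h^2 - 9*h + 20)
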